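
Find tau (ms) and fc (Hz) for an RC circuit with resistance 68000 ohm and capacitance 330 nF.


Time constant: tau = R * C.
tau = 68000 * 3.30e-07 = 0.02244 s
tau = 22.44 ms
Cutoff frequency: fc = 1 / (2*pi*R*C).
fc = 1 / (2*pi*0.02244) = 7.09 Hz

tau = 22.44 ms, fc = 7.09 Hz


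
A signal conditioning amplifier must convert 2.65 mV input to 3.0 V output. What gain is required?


Gain = Vout / Vin (converting to same units).
G = 3.0 V / 2.65 mV
G = 3000.0 mV / 2.65 mV
G = 1132.08

1132.08


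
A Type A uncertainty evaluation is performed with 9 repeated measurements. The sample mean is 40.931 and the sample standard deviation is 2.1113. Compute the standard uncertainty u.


The standard uncertainty for Type A evaluation is u = s / sqrt(n).
u = 2.1113 / sqrt(9)
u = 2.1113 / 3.0
u = 0.7038

0.7038


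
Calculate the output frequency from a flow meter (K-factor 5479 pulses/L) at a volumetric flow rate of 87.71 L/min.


Frequency = K * Q / 60 (converting L/min to L/s).
f = 5479 * 87.71 / 60
f = 480563.09 / 60
f = 8009.38 Hz

8009.38 Hz


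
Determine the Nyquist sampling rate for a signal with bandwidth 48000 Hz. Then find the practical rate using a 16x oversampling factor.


By Nyquist theorem, fs_min = 2 * fmax.
fs_min = 2 * 48000 = 96000 Hz
Practical rate = 16 * fs_min = 16 * 96000 = 1536000 Hz

fs_min = 96000 Hz, fs_practical = 1536000 Hz


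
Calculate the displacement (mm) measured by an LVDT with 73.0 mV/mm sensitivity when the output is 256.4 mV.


Displacement = Vout / sensitivity.
d = 256.4 / 73.0
d = 3.512 mm

3.512 mm


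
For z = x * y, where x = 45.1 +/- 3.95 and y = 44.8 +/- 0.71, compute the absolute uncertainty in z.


For a product z = x*y, the relative uncertainty is:
uz/z = sqrt((ux/x)^2 + (uy/y)^2)
Relative uncertainties: ux/x = 3.95/45.1 = 0.087583
uy/y = 0.71/44.8 = 0.015848
z = 45.1 * 44.8 = 2020.5
uz = 2020.5 * sqrt(0.087583^2 + 0.015848^2) = 179.834

179.834


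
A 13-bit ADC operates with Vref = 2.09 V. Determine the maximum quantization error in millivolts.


The maximum quantization error is +/- LSB/2.
LSB = Vref / 2^n = 2.09 / 8192 = 0.00025513 V
Max error = LSB / 2 = 0.00025513 / 2 = 0.00012756 V
Max error = 0.1276 mV

0.1276 mV


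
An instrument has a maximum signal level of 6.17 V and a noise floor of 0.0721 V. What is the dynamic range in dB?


Dynamic range = 20 * log10(Vmax / Vnoise).
DR = 20 * log10(6.17 / 0.0721)
DR = 20 * log10(85.58)
DR = 38.65 dB

38.65 dB


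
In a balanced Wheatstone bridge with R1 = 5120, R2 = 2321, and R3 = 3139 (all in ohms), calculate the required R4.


At balance: R1*R4 = R2*R3, so R4 = R2*R3/R1.
R4 = 2321 * 3139 / 5120
R4 = 7285619 / 5120
R4 = 1422.97 ohm

1422.97 ohm


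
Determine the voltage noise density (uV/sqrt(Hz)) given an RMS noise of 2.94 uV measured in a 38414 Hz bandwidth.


Noise spectral density = Vrms / sqrt(BW).
NSD = 2.94 / sqrt(38414)
NSD = 2.94 / 195.9949
NSD = 0.015 uV/sqrt(Hz)

0.015 uV/sqrt(Hz)


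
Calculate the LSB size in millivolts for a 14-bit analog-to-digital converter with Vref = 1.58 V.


The resolution (LSB) of an ADC is Vref / 2^n.
LSB = 1.58 / 2^14
LSB = 1.58 / 16384
LSB = 9.644e-05 V = 0.09643555 mV

0.09643555 mV


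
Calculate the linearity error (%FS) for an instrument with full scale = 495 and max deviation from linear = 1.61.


Linearity error = (max deviation / full scale) * 100%.
Linearity = (1.61 / 495) * 100
Linearity = 0.325 %FS

0.325 %FS


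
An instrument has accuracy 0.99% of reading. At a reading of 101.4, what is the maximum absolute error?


Absolute error = (accuracy% / 100) * reading.
Error = (0.99 / 100) * 101.4
Error = 0.0099 * 101.4
Error = 1.0039

1.0039


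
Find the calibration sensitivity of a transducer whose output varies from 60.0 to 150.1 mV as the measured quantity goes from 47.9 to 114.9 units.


Sensitivity = (y2 - y1) / (x2 - x1).
S = (150.1 - 60.0) / (114.9 - 47.9)
S = 90.1 / 67.0
S = 1.3448 mV/unit

1.3448 mV/unit


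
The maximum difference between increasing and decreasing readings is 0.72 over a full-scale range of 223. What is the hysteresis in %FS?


Hysteresis = (max difference / full scale) * 100%.
H = (0.72 / 223) * 100
H = 0.323 %FS

0.323 %FS


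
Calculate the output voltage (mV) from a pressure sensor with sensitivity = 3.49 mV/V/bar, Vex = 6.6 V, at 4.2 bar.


Output = sensitivity * Vex * P.
Vout = 3.49 * 6.6 * 4.2
Vout = 23.034 * 4.2
Vout = 96.74 mV

96.74 mV


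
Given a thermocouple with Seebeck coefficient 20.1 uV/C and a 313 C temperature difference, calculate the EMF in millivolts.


The thermocouple output V = sensitivity * dT.
V = 20.1 uV/C * 313 C
V = 6291.3 uV
V = 6.291 mV

6.291 mV


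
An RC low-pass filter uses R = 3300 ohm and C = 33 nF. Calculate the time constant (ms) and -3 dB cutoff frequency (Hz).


Time constant: tau = R * C.
tau = 3300 * 3.30e-08 = 0.0001089 s
tau = 0.1089 ms
Cutoff frequency: fc = 1 / (2*pi*R*C).
fc = 1 / (2*pi*0.0001089) = 1461.48 Hz

tau = 0.1089 ms, fc = 1461.48 Hz


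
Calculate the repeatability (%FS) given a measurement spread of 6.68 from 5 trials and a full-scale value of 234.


Repeatability = (spread / full scale) * 100%.
R = (6.68 / 234) * 100
R = 2.855 %FS

2.855 %FS


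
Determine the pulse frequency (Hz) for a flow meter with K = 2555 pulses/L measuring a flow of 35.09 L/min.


Frequency = K * Q / 60 (converting L/min to L/s).
f = 2555 * 35.09 / 60
f = 89654.95 / 60
f = 1494.25 Hz

1494.25 Hz


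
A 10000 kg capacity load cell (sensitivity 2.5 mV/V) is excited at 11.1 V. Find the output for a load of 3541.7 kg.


Vout = rated_output * Vex * (load / capacity).
Vout = 2.5 * 11.1 * (3541.7 / 10000)
Vout = 2.5 * 11.1 * 0.35417
Vout = 9.828 mV

9.828 mV


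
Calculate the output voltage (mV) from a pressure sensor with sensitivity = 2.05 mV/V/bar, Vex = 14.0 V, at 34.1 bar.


Output = sensitivity * Vex * P.
Vout = 2.05 * 14.0 * 34.1
Vout = 28.7 * 34.1
Vout = 978.67 mV

978.67 mV


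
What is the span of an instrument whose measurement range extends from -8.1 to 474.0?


Span = upper range - lower range.
Span = 474.0 - (-8.1)
Span = 482.1

482.1


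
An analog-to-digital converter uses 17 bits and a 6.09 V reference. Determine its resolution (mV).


The resolution (LSB) of an ADC is Vref / 2^n.
LSB = 6.09 / 2^17
LSB = 6.09 / 131072
LSB = 4.646e-05 V = 0.04646301 mV

0.04646301 mV


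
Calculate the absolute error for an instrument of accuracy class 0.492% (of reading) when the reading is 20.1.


Absolute error = (accuracy% / 100) * reading.
Error = (0.492 / 100) * 20.1
Error = 0.00492 * 20.1
Error = 0.0989

0.0989


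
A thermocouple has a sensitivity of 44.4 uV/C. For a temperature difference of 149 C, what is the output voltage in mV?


The thermocouple output V = sensitivity * dT.
V = 44.4 uV/C * 149 C
V = 6615.6 uV
V = 6.616 mV

6.616 mV


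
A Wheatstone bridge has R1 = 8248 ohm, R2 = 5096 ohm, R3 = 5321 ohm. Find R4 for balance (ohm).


At balance: R1*R4 = R2*R3, so R4 = R2*R3/R1.
R4 = 5096 * 5321 / 8248
R4 = 27115816 / 8248
R4 = 3287.56 ohm

3287.56 ohm


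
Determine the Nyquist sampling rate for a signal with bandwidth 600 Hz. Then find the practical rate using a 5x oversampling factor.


By Nyquist theorem, fs_min = 2 * fmax.
fs_min = 2 * 600 = 1200 Hz
Practical rate = 5 * fs_min = 5 * 1200 = 6000 Hz

fs_min = 1200 Hz, fs_practical = 6000 Hz


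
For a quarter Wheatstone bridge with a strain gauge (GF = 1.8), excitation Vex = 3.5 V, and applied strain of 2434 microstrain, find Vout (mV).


Quarter bridge output: Vout = (GF * epsilon * Vex) / 4.
Vout = (1.8 * 2434e-6 * 3.5) / 4
Vout = 0.0153342 / 4 V
Vout = 0.00383355 V = 3.8335 mV

3.8335 mV


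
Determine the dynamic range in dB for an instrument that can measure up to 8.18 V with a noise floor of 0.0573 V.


Dynamic range = 20 * log10(Vmax / Vnoise).
DR = 20 * log10(8.18 / 0.0573)
DR = 20 * log10(142.76)
DR = 43.09 dB

43.09 dB


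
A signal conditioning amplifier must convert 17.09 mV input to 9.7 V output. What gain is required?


Gain = Vout / Vin (converting to same units).
G = 9.7 V / 17.09 mV
G = 9700.0 mV / 17.09 mV
G = 567.58

567.58


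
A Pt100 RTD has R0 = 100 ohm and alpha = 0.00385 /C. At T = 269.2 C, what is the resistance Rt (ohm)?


The RTD equation: Rt = R0 * (1 + alpha * T).
Rt = 100 * (1 + 0.00385 * 269.2)
Rt = 100 * (1 + 1.03642)
Rt = 100 * 2.03642
Rt = 203.642 ohm

203.642 ohm


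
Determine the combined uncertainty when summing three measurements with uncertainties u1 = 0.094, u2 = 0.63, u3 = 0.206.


For a sum of independent quantities, uc = sqrt(u1^2 + u2^2 + u3^2).
uc = sqrt(0.094^2 + 0.63^2 + 0.206^2)
uc = sqrt(0.008836 + 0.3969 + 0.042436)
uc = 0.6695

0.6695


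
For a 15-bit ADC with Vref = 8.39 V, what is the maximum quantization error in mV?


The maximum quantization error is +/- LSB/2.
LSB = Vref / 2^n = 8.39 / 32768 = 0.00025604 V
Max error = LSB / 2 = 0.00025604 / 2 = 0.00012802 V
Max error = 0.128 mV

0.128 mV


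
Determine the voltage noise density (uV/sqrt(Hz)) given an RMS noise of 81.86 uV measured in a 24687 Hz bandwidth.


Noise spectral density = Vrms / sqrt(BW).
NSD = 81.86 / sqrt(24687)
NSD = 81.86 / 157.121
NSD = 0.521 uV/sqrt(Hz)

0.521 uV/sqrt(Hz)


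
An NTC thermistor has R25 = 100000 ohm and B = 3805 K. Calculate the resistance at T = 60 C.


NTC thermistor equation: Rt = R25 * exp(B * (1/T - 1/T25)).
T in Kelvin: 333.15 K, T25 = 298.15 K
1/T - 1/T25 = 1/333.15 - 1/298.15 = -0.00035237
B * (1/T - 1/T25) = 3805 * -0.00035237 = -1.3408
Rt = 100000 * exp(-1.3408) = 26164.9 ohm

26164.9 ohm


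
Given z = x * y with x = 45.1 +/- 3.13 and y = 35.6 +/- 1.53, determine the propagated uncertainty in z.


For a product z = x*y, the relative uncertainty is:
uz/z = sqrt((ux/x)^2 + (uy/y)^2)
Relative uncertainties: ux/x = 3.13/45.1 = 0.069401
uy/y = 1.53/35.6 = 0.042978
z = 45.1 * 35.6 = 1605.6
uz = 1605.6 * sqrt(0.069401^2 + 0.042978^2) = 131.063

131.063


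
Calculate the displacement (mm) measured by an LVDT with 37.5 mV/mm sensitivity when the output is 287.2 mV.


Displacement = Vout / sensitivity.
d = 287.2 / 37.5
d = 7.659 mm

7.659 mm


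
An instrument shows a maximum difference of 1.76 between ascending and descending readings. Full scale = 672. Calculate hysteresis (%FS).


Hysteresis = (max difference / full scale) * 100%.
H = (1.76 / 672) * 100
H = 0.262 %FS

0.262 %FS


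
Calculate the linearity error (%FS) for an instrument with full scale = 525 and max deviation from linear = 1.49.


Linearity error = (max deviation / full scale) * 100%.
Linearity = (1.49 / 525) * 100
Linearity = 0.284 %FS

0.284 %FS


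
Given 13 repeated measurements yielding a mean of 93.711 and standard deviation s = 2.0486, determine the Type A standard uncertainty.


The standard uncertainty for Type A evaluation is u = s / sqrt(n).
u = 2.0486 / sqrt(13)
u = 2.0486 / 3.6056
u = 0.5682

0.5682


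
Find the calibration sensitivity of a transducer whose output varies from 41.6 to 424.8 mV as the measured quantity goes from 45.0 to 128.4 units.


Sensitivity = (y2 - y1) / (x2 - x1).
S = (424.8 - 41.6) / (128.4 - 45.0)
S = 383.2 / 83.4
S = 4.5947 mV/unit

4.5947 mV/unit


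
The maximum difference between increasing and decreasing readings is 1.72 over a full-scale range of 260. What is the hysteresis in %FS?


Hysteresis = (max difference / full scale) * 100%.
H = (1.72 / 260) * 100
H = 0.662 %FS

0.662 %FS


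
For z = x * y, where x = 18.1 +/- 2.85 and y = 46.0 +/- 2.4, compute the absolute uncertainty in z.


For a product z = x*y, the relative uncertainty is:
uz/z = sqrt((ux/x)^2 + (uy/y)^2)
Relative uncertainties: ux/x = 2.85/18.1 = 0.157459
uy/y = 2.4/46.0 = 0.052174
z = 18.1 * 46.0 = 832.6
uz = 832.6 * sqrt(0.157459^2 + 0.052174^2) = 138.11

138.11


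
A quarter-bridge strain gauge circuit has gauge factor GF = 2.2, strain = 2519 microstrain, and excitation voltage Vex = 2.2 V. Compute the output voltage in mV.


Quarter bridge output: Vout = (GF * epsilon * Vex) / 4.
Vout = (2.2 * 2519e-6 * 2.2) / 4
Vout = 0.01219196 / 4 V
Vout = 0.00304799 V = 3.048 mV

3.048 mV


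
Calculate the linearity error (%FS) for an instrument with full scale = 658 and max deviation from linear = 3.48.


Linearity error = (max deviation / full scale) * 100%.
Linearity = (3.48 / 658) * 100
Linearity = 0.529 %FS

0.529 %FS


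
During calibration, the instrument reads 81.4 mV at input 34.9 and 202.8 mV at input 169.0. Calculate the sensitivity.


Sensitivity = (y2 - y1) / (x2 - x1).
S = (202.8 - 81.4) / (169.0 - 34.9)
S = 121.4 / 134.1
S = 0.9053 mV/unit

0.9053 mV/unit


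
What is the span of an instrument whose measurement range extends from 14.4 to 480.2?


Span = upper range - lower range.
Span = 480.2 - (14.4)
Span = 465.8

465.8


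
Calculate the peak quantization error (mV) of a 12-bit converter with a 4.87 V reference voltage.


The maximum quantization error is +/- LSB/2.
LSB = Vref / 2^n = 4.87 / 4096 = 0.00118896 V
Max error = LSB / 2 = 0.00118896 / 2 = 0.00059448 V
Max error = 0.5945 mV

0.5945 mV


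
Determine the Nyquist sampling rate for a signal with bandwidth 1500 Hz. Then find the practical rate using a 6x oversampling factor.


By Nyquist theorem, fs_min = 2 * fmax.
fs_min = 2 * 1500 = 3000 Hz
Practical rate = 6 * fs_min = 6 * 3000 = 18000 Hz

fs_min = 3000 Hz, fs_practical = 18000 Hz


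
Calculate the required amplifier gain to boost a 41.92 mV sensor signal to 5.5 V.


Gain = Vout / Vin (converting to same units).
G = 5.5 V / 41.92 mV
G = 5500.0 mV / 41.92 mV
G = 131.2

131.2


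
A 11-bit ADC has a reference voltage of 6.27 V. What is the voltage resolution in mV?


The resolution (LSB) of an ADC is Vref / 2^n.
LSB = 6.27 / 2^11
LSB = 6.27 / 2048
LSB = 0.00306152 V = 3.06152344 mV

3.06152344 mV


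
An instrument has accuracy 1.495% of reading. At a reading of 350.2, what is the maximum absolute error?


Absolute error = (accuracy% / 100) * reading.
Error = (1.495 / 100) * 350.2
Error = 0.01495 * 350.2
Error = 5.2355

5.2355


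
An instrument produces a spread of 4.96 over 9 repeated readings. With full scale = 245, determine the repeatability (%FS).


Repeatability = (spread / full scale) * 100%.
R = (4.96 / 245) * 100
R = 2.024 %FS

2.024 %FS


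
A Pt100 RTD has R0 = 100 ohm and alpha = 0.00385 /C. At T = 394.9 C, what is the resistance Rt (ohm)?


The RTD equation: Rt = R0 * (1 + alpha * T).
Rt = 100 * (1 + 0.00385 * 394.9)
Rt = 100 * (1 + 1.520365)
Rt = 100 * 2.520365
Rt = 252.036 ohm

252.036 ohm


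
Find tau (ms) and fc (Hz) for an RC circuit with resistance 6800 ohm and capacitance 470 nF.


Time constant: tau = R * C.
tau = 6800 * 4.70e-07 = 0.003196 s
tau = 3.196 ms
Cutoff frequency: fc = 1 / (2*pi*R*C).
fc = 1 / (2*pi*0.003196) = 49.8 Hz

tau = 3.196 ms, fc = 49.8 Hz


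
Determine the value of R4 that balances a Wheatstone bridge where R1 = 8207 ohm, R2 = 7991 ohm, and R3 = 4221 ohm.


At balance: R1*R4 = R2*R3, so R4 = R2*R3/R1.
R4 = 7991 * 4221 / 8207
R4 = 33730011 / 8207
R4 = 4109.91 ohm

4109.91 ohm


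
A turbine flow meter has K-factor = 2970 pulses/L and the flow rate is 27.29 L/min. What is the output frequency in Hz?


Frequency = K * Q / 60 (converting L/min to L/s).
f = 2970 * 27.29 / 60
f = 81051.3 / 60
f = 1350.86 Hz

1350.86 Hz


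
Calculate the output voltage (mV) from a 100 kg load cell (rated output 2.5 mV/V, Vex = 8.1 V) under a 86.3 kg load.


Vout = rated_output * Vex * (load / capacity).
Vout = 2.5 * 8.1 * (86.3 / 100)
Vout = 2.5 * 8.1 * 0.863
Vout = 17.476 mV

17.476 mV


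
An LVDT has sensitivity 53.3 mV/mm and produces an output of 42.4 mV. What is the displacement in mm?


Displacement = Vout / sensitivity.
d = 42.4 / 53.3
d = 0.795 mm

0.795 mm


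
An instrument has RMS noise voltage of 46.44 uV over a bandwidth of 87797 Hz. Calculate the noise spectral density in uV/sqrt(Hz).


Noise spectral density = Vrms / sqrt(BW).
NSD = 46.44 / sqrt(87797)
NSD = 46.44 / 296.3056
NSD = 0.1567 uV/sqrt(Hz)

0.1567 uV/sqrt(Hz)


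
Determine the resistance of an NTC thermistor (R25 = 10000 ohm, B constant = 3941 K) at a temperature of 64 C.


NTC thermistor equation: Rt = R25 * exp(B * (1/T - 1/T25)).
T in Kelvin: 337.15 K, T25 = 298.15 K
1/T - 1/T25 = 1/337.15 - 1/298.15 = -0.00038798
B * (1/T - 1/T25) = 3941 * -0.00038798 = -1.529
Rt = 10000 * exp(-1.529) = 2167.5 ohm

2167.5 ohm


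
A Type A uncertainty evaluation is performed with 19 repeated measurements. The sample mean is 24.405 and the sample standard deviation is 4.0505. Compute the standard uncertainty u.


The standard uncertainty for Type A evaluation is u = s / sqrt(n).
u = 4.0505 / sqrt(19)
u = 4.0505 / 4.3589
u = 0.9292

0.9292


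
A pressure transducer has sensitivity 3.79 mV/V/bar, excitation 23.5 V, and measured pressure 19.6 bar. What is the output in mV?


Output = sensitivity * Vex * P.
Vout = 3.79 * 23.5 * 19.6
Vout = 89.065 * 19.6
Vout = 1745.67 mV

1745.67 mV


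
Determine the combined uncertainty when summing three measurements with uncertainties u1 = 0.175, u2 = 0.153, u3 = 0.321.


For a sum of independent quantities, uc = sqrt(u1^2 + u2^2 + u3^2).
uc = sqrt(0.175^2 + 0.153^2 + 0.321^2)
uc = sqrt(0.030625 + 0.023409 + 0.103041)
uc = 0.3963

0.3963


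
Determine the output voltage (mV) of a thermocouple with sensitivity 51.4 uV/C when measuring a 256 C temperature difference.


The thermocouple output V = sensitivity * dT.
V = 51.4 uV/C * 256 C
V = 13158.4 uV
V = 13.158 mV

13.158 mV


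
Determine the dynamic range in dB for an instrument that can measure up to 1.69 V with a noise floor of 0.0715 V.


Dynamic range = 20 * log10(Vmax / Vnoise).
DR = 20 * log10(1.69 / 0.0715)
DR = 20 * log10(23.64)
DR = 27.47 dB

27.47 dB


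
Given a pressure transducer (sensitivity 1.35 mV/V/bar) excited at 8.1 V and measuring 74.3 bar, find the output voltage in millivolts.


Output = sensitivity * Vex * P.
Vout = 1.35 * 8.1 * 74.3
Vout = 10.935 * 74.3
Vout = 812.47 mV

812.47 mV


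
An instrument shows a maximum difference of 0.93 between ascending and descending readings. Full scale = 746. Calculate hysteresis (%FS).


Hysteresis = (max difference / full scale) * 100%.
H = (0.93 / 746) * 100
H = 0.125 %FS

0.125 %FS


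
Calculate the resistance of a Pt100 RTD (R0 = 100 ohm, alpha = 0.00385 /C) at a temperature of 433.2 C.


The RTD equation: Rt = R0 * (1 + alpha * T).
Rt = 100 * (1 + 0.00385 * 433.2)
Rt = 100 * (1 + 1.66782)
Rt = 100 * 2.66782
Rt = 266.782 ohm

266.782 ohm


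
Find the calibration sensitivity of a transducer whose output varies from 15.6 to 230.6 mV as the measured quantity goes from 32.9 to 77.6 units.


Sensitivity = (y2 - y1) / (x2 - x1).
S = (230.6 - 15.6) / (77.6 - 32.9)
S = 215.0 / 44.7
S = 4.8098 mV/unit

4.8098 mV/unit


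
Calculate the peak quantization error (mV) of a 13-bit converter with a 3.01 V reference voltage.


The maximum quantization error is +/- LSB/2.
LSB = Vref / 2^n = 3.01 / 8192 = 0.00036743 V
Max error = LSB / 2 = 0.00036743 / 2 = 0.00018372 V
Max error = 0.1837 mV

0.1837 mV


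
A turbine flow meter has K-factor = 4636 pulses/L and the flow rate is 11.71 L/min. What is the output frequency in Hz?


Frequency = K * Q / 60 (converting L/min to L/s).
f = 4636 * 11.71 / 60
f = 54287.56 / 60
f = 904.79 Hz

904.79 Hz


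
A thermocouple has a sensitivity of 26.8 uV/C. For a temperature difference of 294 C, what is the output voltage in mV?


The thermocouple output V = sensitivity * dT.
V = 26.8 uV/C * 294 C
V = 7879.2 uV
V = 7.879 mV

7.879 mV


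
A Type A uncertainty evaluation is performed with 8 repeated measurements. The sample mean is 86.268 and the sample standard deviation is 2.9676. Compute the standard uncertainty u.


The standard uncertainty for Type A evaluation is u = s / sqrt(n).
u = 2.9676 / sqrt(8)
u = 2.9676 / 2.8284
u = 1.0492

1.0492


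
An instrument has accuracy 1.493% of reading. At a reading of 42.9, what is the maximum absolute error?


Absolute error = (accuracy% / 100) * reading.
Error = (1.493 / 100) * 42.9
Error = 0.01493 * 42.9
Error = 0.6405

0.6405


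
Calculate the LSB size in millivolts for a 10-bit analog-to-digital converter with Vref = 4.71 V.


The resolution (LSB) of an ADC is Vref / 2^n.
LSB = 4.71 / 2^10
LSB = 4.71 / 1024
LSB = 0.00459961 V = 4.59960938 mV

4.59960938 mV


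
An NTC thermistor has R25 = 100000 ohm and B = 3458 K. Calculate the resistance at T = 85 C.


NTC thermistor equation: Rt = R25 * exp(B * (1/T - 1/T25)).
T in Kelvin: 358.15 K, T25 = 298.15 K
1/T - 1/T25 = 1/358.15 - 1/298.15 = -0.00056189
B * (1/T - 1/T25) = 3458 * -0.00056189 = -1.943
Rt = 100000 * exp(-1.943) = 14327.1 ohm

14327.1 ohm


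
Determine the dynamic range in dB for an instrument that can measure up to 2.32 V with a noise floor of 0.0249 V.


Dynamic range = 20 * log10(Vmax / Vnoise).
DR = 20 * log10(2.32 / 0.0249)
DR = 20 * log10(93.17)
DR = 39.39 dB

39.39 dB


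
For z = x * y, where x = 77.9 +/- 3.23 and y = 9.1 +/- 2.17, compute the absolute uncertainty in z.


For a product z = x*y, the relative uncertainty is:
uz/z = sqrt((ux/x)^2 + (uy/y)^2)
Relative uncertainties: ux/x = 3.23/77.9 = 0.041463
uy/y = 2.17/9.1 = 0.238462
z = 77.9 * 9.1 = 708.9
uz = 708.9 * sqrt(0.041463^2 + 0.238462^2) = 171.579

171.579


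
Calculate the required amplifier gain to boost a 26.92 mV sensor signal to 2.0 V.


Gain = Vout / Vin (converting to same units).
G = 2.0 V / 26.92 mV
G = 2000.0 mV / 26.92 mV
G = 74.29

74.29


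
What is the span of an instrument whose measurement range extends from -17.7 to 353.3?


Span = upper range - lower range.
Span = 353.3 - (-17.7)
Span = 371.0

371.0


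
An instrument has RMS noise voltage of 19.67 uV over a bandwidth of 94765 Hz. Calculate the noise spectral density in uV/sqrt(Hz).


Noise spectral density = Vrms / sqrt(BW).
NSD = 19.67 / sqrt(94765)
NSD = 19.67 / 307.8392
NSD = 0.0639 uV/sqrt(Hz)

0.0639 uV/sqrt(Hz)


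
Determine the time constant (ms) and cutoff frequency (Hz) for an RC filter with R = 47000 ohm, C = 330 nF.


Time constant: tau = R * C.
tau = 47000 * 3.30e-07 = 0.01551 s
tau = 15.51 ms
Cutoff frequency: fc = 1 / (2*pi*R*C).
fc = 1 / (2*pi*0.01551) = 10.26 Hz

tau = 15.51 ms, fc = 10.26 Hz


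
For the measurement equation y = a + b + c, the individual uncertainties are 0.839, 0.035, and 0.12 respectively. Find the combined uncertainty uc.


For a sum of independent quantities, uc = sqrt(u1^2 + u2^2 + u3^2).
uc = sqrt(0.839^2 + 0.035^2 + 0.12^2)
uc = sqrt(0.703921 + 0.001225 + 0.0144)
uc = 0.8483

0.8483


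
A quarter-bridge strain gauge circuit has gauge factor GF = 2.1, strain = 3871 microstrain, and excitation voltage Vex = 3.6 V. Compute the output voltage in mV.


Quarter bridge output: Vout = (GF * epsilon * Vex) / 4.
Vout = (2.1 * 3871e-6 * 3.6) / 4
Vout = 0.02926476 / 4 V
Vout = 0.00731619 V = 7.3162 mV

7.3162 mV


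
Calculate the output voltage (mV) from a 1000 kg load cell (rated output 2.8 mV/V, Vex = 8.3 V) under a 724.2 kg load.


Vout = rated_output * Vex * (load / capacity).
Vout = 2.8 * 8.3 * (724.2 / 1000)
Vout = 2.8 * 8.3 * 0.7242
Vout = 16.83 mV

16.83 mV


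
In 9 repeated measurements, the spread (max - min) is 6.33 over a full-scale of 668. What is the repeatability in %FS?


Repeatability = (spread / full scale) * 100%.
R = (6.33 / 668) * 100
R = 0.948 %FS

0.948 %FS


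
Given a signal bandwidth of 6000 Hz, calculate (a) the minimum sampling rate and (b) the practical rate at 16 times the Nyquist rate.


By Nyquist theorem, fs_min = 2 * fmax.
fs_min = 2 * 6000 = 12000 Hz
Practical rate = 16 * fs_min = 16 * 12000 = 192000 Hz

fs_min = 12000 Hz, fs_practical = 192000 Hz


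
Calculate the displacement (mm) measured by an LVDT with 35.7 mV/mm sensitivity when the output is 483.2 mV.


Displacement = Vout / sensitivity.
d = 483.2 / 35.7
d = 13.535 mm

13.535 mm


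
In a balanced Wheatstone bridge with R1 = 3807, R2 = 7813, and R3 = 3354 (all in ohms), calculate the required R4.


At balance: R1*R4 = R2*R3, so R4 = R2*R3/R1.
R4 = 7813 * 3354 / 3807
R4 = 26204802 / 3807
R4 = 6883.32 ohm

6883.32 ohm


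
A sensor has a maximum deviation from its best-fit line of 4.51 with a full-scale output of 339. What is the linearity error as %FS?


Linearity error = (max deviation / full scale) * 100%.
Linearity = (4.51 / 339) * 100
Linearity = 1.33 %FS

1.33 %FS


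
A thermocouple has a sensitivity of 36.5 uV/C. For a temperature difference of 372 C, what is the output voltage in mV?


The thermocouple output V = sensitivity * dT.
V = 36.5 uV/C * 372 C
V = 13578.0 uV
V = 13.578 mV

13.578 mV


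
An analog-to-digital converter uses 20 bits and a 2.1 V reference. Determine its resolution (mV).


The resolution (LSB) of an ADC is Vref / 2^n.
LSB = 2.1 / 2^20
LSB = 2.1 / 1048576
LSB = 2e-06 V = 0.00200272 mV

0.00200272 mV


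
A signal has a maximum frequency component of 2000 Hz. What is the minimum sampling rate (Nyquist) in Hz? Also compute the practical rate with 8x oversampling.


By Nyquist theorem, fs_min = 2 * fmax.
fs_min = 2 * 2000 = 4000 Hz
Practical rate = 8 * fs_min = 8 * 4000 = 32000 Hz

fs_min = 4000 Hz, fs_practical = 32000 Hz


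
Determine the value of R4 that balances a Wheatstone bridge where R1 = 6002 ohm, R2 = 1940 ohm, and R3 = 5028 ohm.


At balance: R1*R4 = R2*R3, so R4 = R2*R3/R1.
R4 = 1940 * 5028 / 6002
R4 = 9754320 / 6002
R4 = 1625.18 ohm

1625.18 ohm


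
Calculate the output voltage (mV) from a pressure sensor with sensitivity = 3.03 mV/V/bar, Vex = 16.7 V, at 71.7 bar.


Output = sensitivity * Vex * P.
Vout = 3.03 * 16.7 * 71.7
Vout = 50.601 * 71.7
Vout = 3628.09 mV

3628.09 mV


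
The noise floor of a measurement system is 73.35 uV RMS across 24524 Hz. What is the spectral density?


Noise spectral density = Vrms / sqrt(BW).
NSD = 73.35 / sqrt(24524)
NSD = 73.35 / 156.6014
NSD = 0.4684 uV/sqrt(Hz)

0.4684 uV/sqrt(Hz)


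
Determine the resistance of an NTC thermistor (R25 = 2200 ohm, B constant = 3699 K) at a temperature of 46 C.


NTC thermistor equation: Rt = R25 * exp(B * (1/T - 1/T25)).
T in Kelvin: 319.15 K, T25 = 298.15 K
1/T - 1/T25 = 1/319.15 - 1/298.15 = -0.00022069
B * (1/T - 1/T25) = 3699 * -0.00022069 = -0.8163
Rt = 2200 * exp(-0.8163) = 972.5 ohm

972.5 ohm


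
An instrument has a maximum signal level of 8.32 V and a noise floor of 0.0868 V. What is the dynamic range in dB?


Dynamic range = 20 * log10(Vmax / Vnoise).
DR = 20 * log10(8.32 / 0.0868)
DR = 20 * log10(95.85)
DR = 39.63 dB

39.63 dB


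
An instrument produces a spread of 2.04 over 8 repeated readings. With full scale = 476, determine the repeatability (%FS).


Repeatability = (spread / full scale) * 100%.
R = (2.04 / 476) * 100
R = 0.429 %FS

0.429 %FS


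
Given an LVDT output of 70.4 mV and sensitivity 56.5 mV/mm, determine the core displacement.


Displacement = Vout / sensitivity.
d = 70.4 / 56.5
d = 1.246 mm

1.246 mm


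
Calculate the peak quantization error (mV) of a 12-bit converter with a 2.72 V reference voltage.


The maximum quantization error is +/- LSB/2.
LSB = Vref / 2^n = 2.72 / 4096 = 0.00066406 V
Max error = LSB / 2 = 0.00066406 / 2 = 0.00033203 V
Max error = 0.332 mV

0.332 mV


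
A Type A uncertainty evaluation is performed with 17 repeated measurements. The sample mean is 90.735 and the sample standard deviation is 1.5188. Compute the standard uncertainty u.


The standard uncertainty for Type A evaluation is u = s / sqrt(n).
u = 1.5188 / sqrt(17)
u = 1.5188 / 4.1231
u = 0.3684

0.3684


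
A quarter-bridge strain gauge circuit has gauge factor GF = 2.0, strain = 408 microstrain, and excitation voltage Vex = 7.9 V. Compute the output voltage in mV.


Quarter bridge output: Vout = (GF * epsilon * Vex) / 4.
Vout = (2.0 * 408e-6 * 7.9) / 4
Vout = 0.0064464 / 4 V
Vout = 0.0016116 V = 1.6116 mV

1.6116 mV


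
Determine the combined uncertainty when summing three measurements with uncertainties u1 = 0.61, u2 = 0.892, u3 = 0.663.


For a sum of independent quantities, uc = sqrt(u1^2 + u2^2 + u3^2).
uc = sqrt(0.61^2 + 0.892^2 + 0.663^2)
uc = sqrt(0.3721 + 0.795664 + 0.439569)
uc = 1.2678

1.2678


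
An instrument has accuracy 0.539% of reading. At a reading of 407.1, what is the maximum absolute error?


Absolute error = (accuracy% / 100) * reading.
Error = (0.539 / 100) * 407.1
Error = 0.00539 * 407.1
Error = 2.1943

2.1943


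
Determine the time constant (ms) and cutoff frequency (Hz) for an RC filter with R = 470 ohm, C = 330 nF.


Time constant: tau = R * C.
tau = 470 * 3.30e-07 = 0.0001551 s
tau = 0.1551 ms
Cutoff frequency: fc = 1 / (2*pi*R*C).
fc = 1 / (2*pi*0.0001551) = 1026.14 Hz

tau = 0.1551 ms, fc = 1026.14 Hz


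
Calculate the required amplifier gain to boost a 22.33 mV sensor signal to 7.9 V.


Gain = Vout / Vin (converting to same units).
G = 7.9 V / 22.33 mV
G = 7900.0 mV / 22.33 mV
G = 353.78

353.78


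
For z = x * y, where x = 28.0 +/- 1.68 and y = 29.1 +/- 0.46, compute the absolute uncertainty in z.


For a product z = x*y, the relative uncertainty is:
uz/z = sqrt((ux/x)^2 + (uy/y)^2)
Relative uncertainties: ux/x = 1.68/28.0 = 0.06
uy/y = 0.46/29.1 = 0.015808
z = 28.0 * 29.1 = 814.8
uz = 814.8 * sqrt(0.06^2 + 0.015808^2) = 50.556

50.556


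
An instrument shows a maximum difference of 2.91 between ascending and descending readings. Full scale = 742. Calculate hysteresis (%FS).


Hysteresis = (max difference / full scale) * 100%.
H = (2.91 / 742) * 100
H = 0.392 %FS

0.392 %FS


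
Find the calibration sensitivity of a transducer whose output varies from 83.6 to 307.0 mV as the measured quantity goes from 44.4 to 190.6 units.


Sensitivity = (y2 - y1) / (x2 - x1).
S = (307.0 - 83.6) / (190.6 - 44.4)
S = 223.4 / 146.2
S = 1.528 mV/unit

1.528 mV/unit


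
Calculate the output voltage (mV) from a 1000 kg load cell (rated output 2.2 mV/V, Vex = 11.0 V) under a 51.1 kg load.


Vout = rated_output * Vex * (load / capacity).
Vout = 2.2 * 11.0 * (51.1 / 1000)
Vout = 2.2 * 11.0 * 0.0511
Vout = 1.237 mV

1.237 mV


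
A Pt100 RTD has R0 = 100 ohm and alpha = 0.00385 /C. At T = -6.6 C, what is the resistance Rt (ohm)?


The RTD equation: Rt = R0 * (1 + alpha * T).
Rt = 100 * (1 + 0.00385 * -6.6)
Rt = 100 * (1 + -0.02541)
Rt = 100 * 0.97459
Rt = 97.459 ohm

97.459 ohm


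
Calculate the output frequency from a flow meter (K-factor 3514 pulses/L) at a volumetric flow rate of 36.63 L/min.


Frequency = K * Q / 60 (converting L/min to L/s).
f = 3514 * 36.63 / 60
f = 128717.82 / 60
f = 2145.3 Hz

2145.3 Hz


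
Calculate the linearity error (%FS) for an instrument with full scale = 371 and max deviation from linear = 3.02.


Linearity error = (max deviation / full scale) * 100%.
Linearity = (3.02 / 371) * 100
Linearity = 0.814 %FS

0.814 %FS


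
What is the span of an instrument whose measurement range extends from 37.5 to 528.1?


Span = upper range - lower range.
Span = 528.1 - (37.5)
Span = 490.6

490.6


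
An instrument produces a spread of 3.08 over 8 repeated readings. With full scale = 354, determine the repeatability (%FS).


Repeatability = (spread / full scale) * 100%.
R = (3.08 / 354) * 100
R = 0.87 %FS

0.87 %FS


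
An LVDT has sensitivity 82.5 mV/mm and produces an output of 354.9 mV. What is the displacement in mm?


Displacement = Vout / sensitivity.
d = 354.9 / 82.5
d = 4.302 mm

4.302 mm


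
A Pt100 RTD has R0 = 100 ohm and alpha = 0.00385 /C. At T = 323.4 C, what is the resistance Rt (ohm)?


The RTD equation: Rt = R0 * (1 + alpha * T).
Rt = 100 * (1 + 0.00385 * 323.4)
Rt = 100 * (1 + 1.24509)
Rt = 100 * 2.24509
Rt = 224.509 ohm

224.509 ohm


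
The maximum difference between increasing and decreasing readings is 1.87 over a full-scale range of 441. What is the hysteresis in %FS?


Hysteresis = (max difference / full scale) * 100%.
H = (1.87 / 441) * 100
H = 0.424 %FS

0.424 %FS


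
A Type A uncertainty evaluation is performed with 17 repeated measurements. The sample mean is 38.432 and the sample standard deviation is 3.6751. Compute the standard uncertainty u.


The standard uncertainty for Type A evaluation is u = s / sqrt(n).
u = 3.6751 / sqrt(17)
u = 3.6751 / 4.1231
u = 0.8913

0.8913


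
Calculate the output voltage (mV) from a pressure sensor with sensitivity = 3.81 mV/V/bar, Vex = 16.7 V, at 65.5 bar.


Output = sensitivity * Vex * P.
Vout = 3.81 * 16.7 * 65.5
Vout = 63.627 * 65.5
Vout = 4167.57 mV

4167.57 mV


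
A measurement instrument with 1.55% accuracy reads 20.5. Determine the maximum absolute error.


Absolute error = (accuracy% / 100) * reading.
Error = (1.55 / 100) * 20.5
Error = 0.0155 * 20.5
Error = 0.3177

0.3177


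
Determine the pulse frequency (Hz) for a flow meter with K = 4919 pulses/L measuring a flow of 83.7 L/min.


Frequency = K * Q / 60 (converting L/min to L/s).
f = 4919 * 83.7 / 60
f = 411720.3 / 60
f = 6862.01 Hz

6862.01 Hz


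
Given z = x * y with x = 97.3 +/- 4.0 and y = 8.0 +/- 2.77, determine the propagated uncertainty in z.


For a product z = x*y, the relative uncertainty is:
uz/z = sqrt((ux/x)^2 + (uy/y)^2)
Relative uncertainties: ux/x = 4.0/97.3 = 0.04111
uy/y = 2.77/8.0 = 0.34625
z = 97.3 * 8.0 = 778.4
uz = 778.4 * sqrt(0.04111^2 + 0.34625^2) = 271.414

271.414


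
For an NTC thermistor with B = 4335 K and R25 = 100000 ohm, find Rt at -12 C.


NTC thermistor equation: Rt = R25 * exp(B * (1/T - 1/T25)).
T in Kelvin: 261.15 K, T25 = 298.15 K
1/T - 1/T25 = 1/261.15 - 1/298.15 = 0.0004752
B * (1/T - 1/T25) = 4335 * 0.0004752 = 2.06
Rt = 100000 * exp(2.06) = 784592.4 ohm

784592.4 ohm


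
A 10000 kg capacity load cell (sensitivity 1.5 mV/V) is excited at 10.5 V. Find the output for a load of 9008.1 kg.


Vout = rated_output * Vex * (load / capacity).
Vout = 1.5 * 10.5 * (9008.1 / 10000)
Vout = 1.5 * 10.5 * 0.90081
Vout = 14.188 mV

14.188 mV


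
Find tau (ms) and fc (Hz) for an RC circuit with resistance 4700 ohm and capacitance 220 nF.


Time constant: tau = R * C.
tau = 4700 * 2.20e-07 = 0.001034 s
tau = 1.034 ms
Cutoff frequency: fc = 1 / (2*pi*R*C).
fc = 1 / (2*pi*0.001034) = 153.92 Hz

tau = 1.034 ms, fc = 153.92 Hz


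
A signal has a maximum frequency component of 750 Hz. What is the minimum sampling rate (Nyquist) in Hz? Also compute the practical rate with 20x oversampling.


By Nyquist theorem, fs_min = 2 * fmax.
fs_min = 2 * 750 = 1500 Hz
Practical rate = 20 * fs_min = 20 * 1500 = 30000 Hz

fs_min = 1500 Hz, fs_practical = 30000 Hz


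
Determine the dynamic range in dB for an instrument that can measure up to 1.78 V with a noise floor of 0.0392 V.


Dynamic range = 20 * log10(Vmax / Vnoise).
DR = 20 * log10(1.78 / 0.0392)
DR = 20 * log10(45.41)
DR = 33.14 dB

33.14 dB


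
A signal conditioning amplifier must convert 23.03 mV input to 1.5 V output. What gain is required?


Gain = Vout / Vin (converting to same units).
G = 1.5 V / 23.03 mV
G = 1500.0 mV / 23.03 mV
G = 65.13

65.13


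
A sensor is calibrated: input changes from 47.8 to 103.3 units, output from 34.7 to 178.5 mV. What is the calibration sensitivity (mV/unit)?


Sensitivity = (y2 - y1) / (x2 - x1).
S = (178.5 - 34.7) / (103.3 - 47.8)
S = 143.8 / 55.5
S = 2.591 mV/unit

2.591 mV/unit


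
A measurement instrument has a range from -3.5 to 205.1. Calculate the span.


Span = upper range - lower range.
Span = 205.1 - (-3.5)
Span = 208.6

208.6


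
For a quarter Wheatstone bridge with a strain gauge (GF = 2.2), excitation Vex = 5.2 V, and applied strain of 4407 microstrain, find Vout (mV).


Quarter bridge output: Vout = (GF * epsilon * Vex) / 4.
Vout = (2.2 * 4407e-6 * 5.2) / 4
Vout = 0.05041608 / 4 V
Vout = 0.01260402 V = 12.604 mV

12.604 mV


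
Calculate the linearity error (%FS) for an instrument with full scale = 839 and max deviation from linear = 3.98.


Linearity error = (max deviation / full scale) * 100%.
Linearity = (3.98 / 839) * 100
Linearity = 0.474 %FS

0.474 %FS


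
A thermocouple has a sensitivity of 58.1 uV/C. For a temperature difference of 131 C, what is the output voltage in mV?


The thermocouple output V = sensitivity * dT.
V = 58.1 uV/C * 131 C
V = 7611.1 uV
V = 7.611 mV

7.611 mV


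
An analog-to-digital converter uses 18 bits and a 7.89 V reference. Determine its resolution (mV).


The resolution (LSB) of an ADC is Vref / 2^n.
LSB = 7.89 / 2^18
LSB = 7.89 / 262144
LSB = 3.01e-05 V = 0.03009796 mV

0.03009796 mV


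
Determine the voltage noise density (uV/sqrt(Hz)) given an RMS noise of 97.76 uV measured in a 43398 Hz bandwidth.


Noise spectral density = Vrms / sqrt(BW).
NSD = 97.76 / sqrt(43398)
NSD = 97.76 / 208.3219
NSD = 0.4693 uV/sqrt(Hz)

0.4693 uV/sqrt(Hz)


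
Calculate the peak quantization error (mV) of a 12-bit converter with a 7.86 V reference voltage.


The maximum quantization error is +/- LSB/2.
LSB = Vref / 2^n = 7.86 / 4096 = 0.00191895 V
Max error = LSB / 2 = 0.00191895 / 2 = 0.00095947 V
Max error = 0.9595 mV

0.9595 mV


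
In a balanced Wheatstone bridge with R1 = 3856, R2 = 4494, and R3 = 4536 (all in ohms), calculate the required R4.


At balance: R1*R4 = R2*R3, so R4 = R2*R3/R1.
R4 = 4494 * 4536 / 3856
R4 = 20384784 / 3856
R4 = 5286.51 ohm

5286.51 ohm


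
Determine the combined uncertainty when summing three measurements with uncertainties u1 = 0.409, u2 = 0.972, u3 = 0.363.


For a sum of independent quantities, uc = sqrt(u1^2 + u2^2 + u3^2).
uc = sqrt(0.409^2 + 0.972^2 + 0.363^2)
uc = sqrt(0.167281 + 0.944784 + 0.131769)
uc = 1.1153

1.1153


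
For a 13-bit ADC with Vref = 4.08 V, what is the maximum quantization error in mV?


The maximum quantization error is +/- LSB/2.
LSB = Vref / 2^n = 4.08 / 8192 = 0.00049805 V
Max error = LSB / 2 = 0.00049805 / 2 = 0.00024902 V
Max error = 0.249 mV

0.249 mV


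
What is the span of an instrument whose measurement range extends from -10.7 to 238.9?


Span = upper range - lower range.
Span = 238.9 - (-10.7)
Span = 249.6

249.6


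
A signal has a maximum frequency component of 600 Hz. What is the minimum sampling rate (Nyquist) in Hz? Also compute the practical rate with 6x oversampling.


By Nyquist theorem, fs_min = 2 * fmax.
fs_min = 2 * 600 = 1200 Hz
Practical rate = 6 * fs_min = 6 * 1200 = 7200 Hz

fs_min = 1200 Hz, fs_practical = 7200 Hz


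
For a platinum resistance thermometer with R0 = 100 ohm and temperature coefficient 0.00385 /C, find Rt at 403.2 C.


The RTD equation: Rt = R0 * (1 + alpha * T).
Rt = 100 * (1 + 0.00385 * 403.2)
Rt = 100 * (1 + 1.55232)
Rt = 100 * 2.55232
Rt = 255.232 ohm

255.232 ohm


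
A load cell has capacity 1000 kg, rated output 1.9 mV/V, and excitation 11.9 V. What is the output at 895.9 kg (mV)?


Vout = rated_output * Vex * (load / capacity).
Vout = 1.9 * 11.9 * (895.9 / 1000)
Vout = 1.9 * 11.9 * 0.8959
Vout = 20.256 mV

20.256 mV


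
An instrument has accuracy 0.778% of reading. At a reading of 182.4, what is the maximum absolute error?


Absolute error = (accuracy% / 100) * reading.
Error = (0.778 / 100) * 182.4
Error = 0.00778 * 182.4
Error = 1.4191

1.4191


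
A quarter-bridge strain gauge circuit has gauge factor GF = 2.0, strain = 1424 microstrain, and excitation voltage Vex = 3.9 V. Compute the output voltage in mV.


Quarter bridge output: Vout = (GF * epsilon * Vex) / 4.
Vout = (2.0 * 1424e-6 * 3.9) / 4
Vout = 0.0111072 / 4 V
Vout = 0.0027768 V = 2.7768 mV

2.7768 mV


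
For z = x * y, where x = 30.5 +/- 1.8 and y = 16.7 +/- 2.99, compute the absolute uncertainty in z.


For a product z = x*y, the relative uncertainty is:
uz/z = sqrt((ux/x)^2 + (uy/y)^2)
Relative uncertainties: ux/x = 1.8/30.5 = 0.059016
uy/y = 2.99/16.7 = 0.179042
z = 30.5 * 16.7 = 509.3
uz = 509.3 * sqrt(0.059016^2 + 0.179042^2) = 96.022

96.022
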